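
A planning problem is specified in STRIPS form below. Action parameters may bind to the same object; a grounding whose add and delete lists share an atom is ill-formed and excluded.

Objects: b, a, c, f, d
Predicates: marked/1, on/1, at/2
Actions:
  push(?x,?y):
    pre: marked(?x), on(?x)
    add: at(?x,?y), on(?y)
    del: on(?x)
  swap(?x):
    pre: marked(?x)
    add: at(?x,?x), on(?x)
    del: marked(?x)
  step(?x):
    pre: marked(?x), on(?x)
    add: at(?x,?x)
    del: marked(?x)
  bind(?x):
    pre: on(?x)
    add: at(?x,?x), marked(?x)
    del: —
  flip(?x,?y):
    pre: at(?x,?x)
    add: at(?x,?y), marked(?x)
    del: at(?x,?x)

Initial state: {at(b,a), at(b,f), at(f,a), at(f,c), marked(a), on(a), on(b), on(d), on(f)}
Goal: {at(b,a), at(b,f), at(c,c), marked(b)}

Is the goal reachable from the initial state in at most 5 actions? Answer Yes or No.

Yes

1. push(a,c)  →  {at(a,c), at(b,a), at(b,f), at(f,a), at(f,c), marked(a), on(b), on(c), on(d), on(f)}
2. bind(b)  →  {at(a,c), at(b,a), at(b,b), at(b,f), at(f,a), at(f,c), marked(a), marked(b), on(b), on(c), on(d), on(f)}
3. bind(c)  →  {at(a,c), at(b,a), at(b,b), at(b,f), at(c,c), at(f,a), at(f,c), marked(a), marked(b), marked(c), on(b), on(c), on(d), on(f)}
optimal plan length = 3; 3 ≤ 5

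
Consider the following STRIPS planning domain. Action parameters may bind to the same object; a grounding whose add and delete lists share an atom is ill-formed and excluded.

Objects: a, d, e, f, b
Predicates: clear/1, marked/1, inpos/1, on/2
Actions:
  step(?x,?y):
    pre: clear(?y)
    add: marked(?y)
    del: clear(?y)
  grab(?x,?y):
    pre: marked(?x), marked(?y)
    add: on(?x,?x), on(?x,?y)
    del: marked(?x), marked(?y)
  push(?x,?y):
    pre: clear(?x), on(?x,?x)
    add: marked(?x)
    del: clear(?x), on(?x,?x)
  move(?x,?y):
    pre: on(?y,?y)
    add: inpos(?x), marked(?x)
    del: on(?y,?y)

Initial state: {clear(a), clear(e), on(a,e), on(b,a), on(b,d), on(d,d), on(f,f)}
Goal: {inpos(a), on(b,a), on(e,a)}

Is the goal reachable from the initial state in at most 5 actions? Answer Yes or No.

1. step(a,e)  →  {clear(a), marked(e), on(a,e), on(b,a), on(b,d), on(d,d), on(f,f)}
2. move(a,d)  →  {clear(a), inpos(a), marked(a), marked(e), on(a,e), on(b,a), on(b,d), on(f,f)}
3. grab(e,a)  →  {clear(a), inpos(a), on(a,e), on(b,a), on(b,d), on(e,a), on(e,e), on(f,f)}
optimal plan length = 3; 3 ≤ 5

Yes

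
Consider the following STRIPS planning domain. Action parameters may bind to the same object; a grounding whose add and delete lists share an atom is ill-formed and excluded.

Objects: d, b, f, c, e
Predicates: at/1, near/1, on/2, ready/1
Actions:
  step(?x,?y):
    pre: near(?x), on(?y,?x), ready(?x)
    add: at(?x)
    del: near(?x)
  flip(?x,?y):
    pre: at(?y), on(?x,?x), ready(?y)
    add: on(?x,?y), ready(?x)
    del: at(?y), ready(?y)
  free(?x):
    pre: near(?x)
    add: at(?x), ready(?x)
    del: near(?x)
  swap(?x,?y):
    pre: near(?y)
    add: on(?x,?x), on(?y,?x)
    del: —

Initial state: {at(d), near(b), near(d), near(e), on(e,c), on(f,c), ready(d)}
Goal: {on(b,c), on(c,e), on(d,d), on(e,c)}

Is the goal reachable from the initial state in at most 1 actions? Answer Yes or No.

No

1. free(e)  →  {at(d), at(e), near(b), near(d), on(e,c), on(f,c), ready(d), ready(e)}
2. swap(d,d)  →  {at(d), at(e), near(b), near(d), on(d,d), on(e,c), on(f,c), ready(d), ready(e)}
3. swap(c,b)  →  {at(d), at(e), near(b), near(d), on(b,c), on(c,c), on(d,d), on(e,c), on(f,c), ready(d), ready(e)}
4. flip(c,e)  →  {at(d), near(b), near(d), on(b,c), on(c,c), on(c,e), on(d,d), on(e,c), on(f,c), ready(c), ready(d)}
optimal plan length = 4; 4 > 1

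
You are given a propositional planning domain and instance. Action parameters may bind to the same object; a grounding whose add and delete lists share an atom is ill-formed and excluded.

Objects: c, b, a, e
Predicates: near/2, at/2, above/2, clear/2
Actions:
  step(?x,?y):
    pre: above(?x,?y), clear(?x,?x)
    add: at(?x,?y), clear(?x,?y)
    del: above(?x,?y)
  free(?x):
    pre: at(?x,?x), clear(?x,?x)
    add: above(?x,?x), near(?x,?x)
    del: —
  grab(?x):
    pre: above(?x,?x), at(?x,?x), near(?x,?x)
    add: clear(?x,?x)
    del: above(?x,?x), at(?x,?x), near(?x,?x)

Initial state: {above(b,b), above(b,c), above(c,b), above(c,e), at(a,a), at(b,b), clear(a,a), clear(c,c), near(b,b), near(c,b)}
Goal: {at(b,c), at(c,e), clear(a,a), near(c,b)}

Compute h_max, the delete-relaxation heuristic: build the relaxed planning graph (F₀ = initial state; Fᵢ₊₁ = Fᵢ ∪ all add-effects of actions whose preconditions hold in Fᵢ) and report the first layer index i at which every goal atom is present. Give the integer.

F0 = init (10 atoms)
F1 = F0 ∪ {above(a,a), at(c,b), at(c,e), clear(b,b), clear(c,b), clear(c,e), near(a,a)}  (17 atoms)
F2 = F1 ∪ {at(b,c), clear(b,c)}  (19 atoms)
goal ⊆ F2  ⇒  h_max = 2

2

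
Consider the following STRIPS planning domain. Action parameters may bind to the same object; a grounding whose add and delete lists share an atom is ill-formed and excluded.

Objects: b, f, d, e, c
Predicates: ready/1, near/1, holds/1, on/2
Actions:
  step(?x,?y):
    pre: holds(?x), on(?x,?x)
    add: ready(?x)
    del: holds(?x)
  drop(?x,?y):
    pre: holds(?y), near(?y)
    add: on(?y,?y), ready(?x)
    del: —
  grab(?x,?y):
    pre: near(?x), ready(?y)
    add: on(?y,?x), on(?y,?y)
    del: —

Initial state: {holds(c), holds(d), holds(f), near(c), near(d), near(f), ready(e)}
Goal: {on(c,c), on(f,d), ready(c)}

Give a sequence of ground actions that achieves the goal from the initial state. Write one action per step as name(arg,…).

1. drop(f,f)  →  {holds(c), holds(d), holds(f), near(c), near(d), near(f), on(f,f), ready(e), ready(f)}
2. drop(c,c)  →  {holds(c), holds(d), holds(f), near(c), near(d), near(f), on(c,c), on(f,f), ready(c), ready(e), ready(f)}
3. grab(d,f)  →  {holds(c), holds(d), holds(f), near(c), near(d), near(f), on(c,c), on(f,d), on(f,f), ready(c), ready(e), ready(f)}

drop(f,f); drop(c,c); grab(d,f)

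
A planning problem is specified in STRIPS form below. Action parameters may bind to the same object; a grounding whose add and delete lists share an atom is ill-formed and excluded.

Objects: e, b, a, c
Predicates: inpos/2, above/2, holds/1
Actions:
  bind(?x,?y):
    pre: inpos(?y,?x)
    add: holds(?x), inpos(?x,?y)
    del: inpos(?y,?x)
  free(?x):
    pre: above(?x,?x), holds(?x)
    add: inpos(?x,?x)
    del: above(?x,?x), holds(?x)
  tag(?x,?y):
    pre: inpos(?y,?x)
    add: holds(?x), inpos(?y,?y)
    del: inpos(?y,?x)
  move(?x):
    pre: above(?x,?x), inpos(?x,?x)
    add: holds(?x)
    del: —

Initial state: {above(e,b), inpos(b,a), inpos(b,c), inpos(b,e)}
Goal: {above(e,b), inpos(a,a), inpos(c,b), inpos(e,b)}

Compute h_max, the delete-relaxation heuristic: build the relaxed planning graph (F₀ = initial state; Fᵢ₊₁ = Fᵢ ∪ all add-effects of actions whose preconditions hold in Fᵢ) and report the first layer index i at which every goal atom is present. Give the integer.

2

F0 = init (4 atoms)
F1 = F0 ∪ {holds(a), holds(c), holds(e), inpos(a,b), inpos(b,b), inpos(c,b), inpos(e,b)}  (11 atoms)
F2 = F1 ∪ {holds(b), inpos(a,a), inpos(c,c), inpos(e,e)}  (15 atoms)
goal ⊆ F2  ⇒  h_max = 2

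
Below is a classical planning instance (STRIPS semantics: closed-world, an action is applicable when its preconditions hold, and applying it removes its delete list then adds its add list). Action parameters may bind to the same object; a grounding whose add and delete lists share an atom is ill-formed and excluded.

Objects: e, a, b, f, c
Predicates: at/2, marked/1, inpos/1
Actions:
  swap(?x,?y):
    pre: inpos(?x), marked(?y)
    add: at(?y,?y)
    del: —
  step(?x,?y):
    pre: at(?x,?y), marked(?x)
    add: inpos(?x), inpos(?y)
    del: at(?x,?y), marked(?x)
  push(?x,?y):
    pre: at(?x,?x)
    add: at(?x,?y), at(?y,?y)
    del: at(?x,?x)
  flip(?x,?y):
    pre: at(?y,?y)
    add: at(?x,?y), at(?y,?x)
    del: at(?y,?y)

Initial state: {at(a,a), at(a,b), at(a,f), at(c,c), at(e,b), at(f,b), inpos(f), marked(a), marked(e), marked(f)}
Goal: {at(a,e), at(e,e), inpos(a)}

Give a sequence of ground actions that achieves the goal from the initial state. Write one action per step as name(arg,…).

step(a,b); push(a,e)

1. step(a,b)  →  {at(a,a), at(a,f), at(c,c), at(e,b), at(f,b), inpos(a), inpos(b), inpos(f), marked(e), marked(f)}
2. push(a,e)  →  {at(a,e), at(a,f), at(c,c), at(e,b), at(e,e), at(f,b), inpos(a), inpos(b), inpos(f), marked(e), marked(f)}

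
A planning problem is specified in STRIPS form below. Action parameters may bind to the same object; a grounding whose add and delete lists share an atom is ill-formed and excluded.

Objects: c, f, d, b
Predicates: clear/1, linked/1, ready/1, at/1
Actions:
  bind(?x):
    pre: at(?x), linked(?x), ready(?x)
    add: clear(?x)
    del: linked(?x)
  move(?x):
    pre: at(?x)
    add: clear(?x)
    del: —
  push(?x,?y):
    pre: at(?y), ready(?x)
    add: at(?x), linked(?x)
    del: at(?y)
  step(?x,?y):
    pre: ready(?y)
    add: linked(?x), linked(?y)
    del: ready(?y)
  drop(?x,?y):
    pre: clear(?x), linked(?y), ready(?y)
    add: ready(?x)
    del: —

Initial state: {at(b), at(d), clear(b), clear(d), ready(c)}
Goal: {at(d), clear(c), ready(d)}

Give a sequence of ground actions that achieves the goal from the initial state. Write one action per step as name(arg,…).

1. push(c,b)  →  {at(c), at(d), clear(b), clear(d), linked(c), ready(c)}
2. move(c)  →  {at(c), at(d), clear(b), clear(c), clear(d), linked(c), ready(c)}
3. drop(d,c)  →  {at(c), at(d), clear(b), clear(c), clear(d), linked(c), ready(c), ready(d)}

push(c,b); move(c); drop(d,c)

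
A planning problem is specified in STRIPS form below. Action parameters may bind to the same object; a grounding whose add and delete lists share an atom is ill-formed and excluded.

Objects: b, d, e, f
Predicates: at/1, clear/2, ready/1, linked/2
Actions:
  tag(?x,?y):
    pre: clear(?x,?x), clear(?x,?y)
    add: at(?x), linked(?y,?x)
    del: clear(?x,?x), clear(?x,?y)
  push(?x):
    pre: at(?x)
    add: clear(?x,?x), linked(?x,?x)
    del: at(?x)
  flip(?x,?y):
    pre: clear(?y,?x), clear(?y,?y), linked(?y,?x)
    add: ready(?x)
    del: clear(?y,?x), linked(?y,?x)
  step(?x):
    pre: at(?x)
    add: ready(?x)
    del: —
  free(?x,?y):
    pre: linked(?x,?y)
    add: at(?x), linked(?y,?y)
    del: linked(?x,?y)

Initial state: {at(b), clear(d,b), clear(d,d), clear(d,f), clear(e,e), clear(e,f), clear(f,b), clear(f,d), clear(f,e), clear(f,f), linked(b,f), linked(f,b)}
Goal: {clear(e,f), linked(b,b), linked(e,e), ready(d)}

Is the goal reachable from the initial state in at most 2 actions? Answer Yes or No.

No

1. tag(d,b)  →  {at(b), at(d), clear(d,f), clear(e,e), clear(e,f), clear(f,b), clear(f,d), clear(f,e), clear(f,f), linked(b,d), linked(b,f), linked(f,b)}
2. tag(e,e)  →  {at(b), at(d), at(e), clear(d,f), clear(e,f), clear(f,b), clear(f,d), clear(f,e), clear(f,f), linked(b,d), linked(b,f), linked(e,e), linked(f,b)}
3. push(b)  →  {at(d), at(e), clear(b,b), clear(d,f), clear(e,f), clear(f,b), clear(f,d), clear(f,e), clear(f,f), linked(b,b), linked(b,d), linked(b,f), linked(e,e), linked(f,b)}
4. step(d)  →  {at(d), at(e), clear(b,b), clear(d,f), clear(e,f), clear(f,b), clear(f,d), clear(f,e), clear(f,f), linked(b,b), linked(b,d), linked(b,f), linked(e,e), linked(f,b), ready(d)}
optimal plan length = 4; 4 > 2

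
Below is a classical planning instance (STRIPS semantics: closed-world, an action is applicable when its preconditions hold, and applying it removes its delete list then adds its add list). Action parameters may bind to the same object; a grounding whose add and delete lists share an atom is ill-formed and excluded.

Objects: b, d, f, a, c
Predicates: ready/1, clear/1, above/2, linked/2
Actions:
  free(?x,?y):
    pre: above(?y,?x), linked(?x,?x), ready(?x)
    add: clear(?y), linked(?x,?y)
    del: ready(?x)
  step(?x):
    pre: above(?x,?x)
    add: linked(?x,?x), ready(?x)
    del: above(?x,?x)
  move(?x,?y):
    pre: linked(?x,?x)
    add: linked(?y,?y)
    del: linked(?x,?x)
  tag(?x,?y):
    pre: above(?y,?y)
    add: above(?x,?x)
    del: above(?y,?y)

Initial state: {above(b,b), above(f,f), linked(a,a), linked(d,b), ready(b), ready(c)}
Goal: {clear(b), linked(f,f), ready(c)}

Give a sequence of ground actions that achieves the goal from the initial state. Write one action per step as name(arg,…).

1. step(f)  →  {above(b,b), linked(a,a), linked(d,b), linked(f,f), ready(b), ready(c), ready(f)}
2. move(a,b)  →  {above(b,b), linked(b,b), linked(d,b), linked(f,f), ready(b), ready(c), ready(f)}
3. free(b,b)  →  {above(b,b), clear(b), linked(b,b), linked(d,b), linked(f,f), ready(c), ready(f)}

step(f); move(a,b); free(b,b)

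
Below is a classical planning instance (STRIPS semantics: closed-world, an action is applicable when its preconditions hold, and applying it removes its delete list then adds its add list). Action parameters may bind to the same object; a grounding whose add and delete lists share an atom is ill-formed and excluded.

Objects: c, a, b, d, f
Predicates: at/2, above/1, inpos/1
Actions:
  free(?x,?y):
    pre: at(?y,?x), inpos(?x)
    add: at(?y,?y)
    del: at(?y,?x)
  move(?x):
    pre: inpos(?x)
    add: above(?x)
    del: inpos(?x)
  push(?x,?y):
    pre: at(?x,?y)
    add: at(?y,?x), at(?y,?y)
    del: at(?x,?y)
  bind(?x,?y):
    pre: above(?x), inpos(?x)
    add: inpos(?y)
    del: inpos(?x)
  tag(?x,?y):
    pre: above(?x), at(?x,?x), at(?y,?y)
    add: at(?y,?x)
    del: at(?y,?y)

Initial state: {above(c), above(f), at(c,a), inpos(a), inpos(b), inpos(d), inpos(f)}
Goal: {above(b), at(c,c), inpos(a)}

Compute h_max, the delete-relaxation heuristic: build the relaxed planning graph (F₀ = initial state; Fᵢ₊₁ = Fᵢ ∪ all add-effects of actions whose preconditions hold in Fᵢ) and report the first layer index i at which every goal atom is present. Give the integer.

1

F0 = init (7 atoms)
F1 = F0 ∪ {above(a), above(b), above(d), at(a,a), at(a,c), at(c,c), inpos(c)}  (14 atoms)
goal ⊆ F1  ⇒  h_max = 1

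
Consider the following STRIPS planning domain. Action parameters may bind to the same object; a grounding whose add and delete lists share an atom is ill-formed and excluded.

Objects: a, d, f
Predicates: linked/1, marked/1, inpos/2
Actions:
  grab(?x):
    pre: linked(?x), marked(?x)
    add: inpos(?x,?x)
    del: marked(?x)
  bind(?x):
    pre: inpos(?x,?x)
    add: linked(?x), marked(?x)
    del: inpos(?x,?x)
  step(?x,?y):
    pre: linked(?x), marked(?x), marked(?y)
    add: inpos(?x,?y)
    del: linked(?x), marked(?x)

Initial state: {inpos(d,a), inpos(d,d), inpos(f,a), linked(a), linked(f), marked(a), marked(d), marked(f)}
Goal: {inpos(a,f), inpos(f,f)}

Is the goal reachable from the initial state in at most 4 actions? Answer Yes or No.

1. step(a,f)  →  {inpos(a,f), inpos(d,a), inpos(d,d), inpos(f,a), linked(f), marked(d), marked(f)}
2. grab(f)  →  {inpos(a,f), inpos(d,a), inpos(d,d), inpos(f,a), inpos(f,f), linked(f), marked(d)}
optimal plan length = 2; 2 ≤ 4

Yes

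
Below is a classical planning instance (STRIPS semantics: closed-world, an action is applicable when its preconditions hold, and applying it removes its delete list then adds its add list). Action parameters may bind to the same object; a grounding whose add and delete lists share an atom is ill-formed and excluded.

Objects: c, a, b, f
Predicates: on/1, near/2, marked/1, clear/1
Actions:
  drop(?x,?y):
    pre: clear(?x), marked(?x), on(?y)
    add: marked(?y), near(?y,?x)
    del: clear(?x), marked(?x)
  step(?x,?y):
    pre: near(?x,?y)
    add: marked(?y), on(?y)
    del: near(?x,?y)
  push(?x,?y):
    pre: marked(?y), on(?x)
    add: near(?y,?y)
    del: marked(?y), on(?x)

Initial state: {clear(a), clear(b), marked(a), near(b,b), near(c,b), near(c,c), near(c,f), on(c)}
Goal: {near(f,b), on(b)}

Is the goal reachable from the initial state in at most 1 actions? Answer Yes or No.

1. step(c,b)  →  {clear(a), clear(b), marked(a), marked(b), near(b,b), near(c,c), near(c,f), on(b), on(c)}
2. step(c,f)  →  {clear(a), clear(b), marked(a), marked(b), marked(f), near(b,b), near(c,c), on(b), on(c), on(f)}
3. drop(b,f)  →  {clear(a), marked(a), marked(f), near(b,b), near(c,c), near(f,b), on(b), on(c), on(f)}
optimal plan length = 3; 3 > 1

No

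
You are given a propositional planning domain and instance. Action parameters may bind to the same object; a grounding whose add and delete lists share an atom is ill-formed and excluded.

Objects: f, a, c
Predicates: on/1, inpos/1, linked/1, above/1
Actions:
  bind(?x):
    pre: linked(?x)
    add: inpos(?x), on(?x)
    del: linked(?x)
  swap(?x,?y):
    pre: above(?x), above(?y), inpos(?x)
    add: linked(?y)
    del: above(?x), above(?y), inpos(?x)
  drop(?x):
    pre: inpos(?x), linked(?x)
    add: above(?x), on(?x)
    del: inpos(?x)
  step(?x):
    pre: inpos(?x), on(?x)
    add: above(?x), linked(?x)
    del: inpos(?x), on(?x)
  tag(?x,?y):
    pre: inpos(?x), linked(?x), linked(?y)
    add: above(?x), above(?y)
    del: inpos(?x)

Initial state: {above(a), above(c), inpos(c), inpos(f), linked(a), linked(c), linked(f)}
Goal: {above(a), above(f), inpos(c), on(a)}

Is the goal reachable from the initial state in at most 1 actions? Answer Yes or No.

No

1. bind(a)  →  {above(a), above(c), inpos(a), inpos(c), inpos(f), linked(c), linked(f), on(a)}
2. drop(f)  →  {above(a), above(c), above(f), inpos(a), inpos(c), linked(c), linked(f), on(a), on(f)}
optimal plan length = 2; 2 > 1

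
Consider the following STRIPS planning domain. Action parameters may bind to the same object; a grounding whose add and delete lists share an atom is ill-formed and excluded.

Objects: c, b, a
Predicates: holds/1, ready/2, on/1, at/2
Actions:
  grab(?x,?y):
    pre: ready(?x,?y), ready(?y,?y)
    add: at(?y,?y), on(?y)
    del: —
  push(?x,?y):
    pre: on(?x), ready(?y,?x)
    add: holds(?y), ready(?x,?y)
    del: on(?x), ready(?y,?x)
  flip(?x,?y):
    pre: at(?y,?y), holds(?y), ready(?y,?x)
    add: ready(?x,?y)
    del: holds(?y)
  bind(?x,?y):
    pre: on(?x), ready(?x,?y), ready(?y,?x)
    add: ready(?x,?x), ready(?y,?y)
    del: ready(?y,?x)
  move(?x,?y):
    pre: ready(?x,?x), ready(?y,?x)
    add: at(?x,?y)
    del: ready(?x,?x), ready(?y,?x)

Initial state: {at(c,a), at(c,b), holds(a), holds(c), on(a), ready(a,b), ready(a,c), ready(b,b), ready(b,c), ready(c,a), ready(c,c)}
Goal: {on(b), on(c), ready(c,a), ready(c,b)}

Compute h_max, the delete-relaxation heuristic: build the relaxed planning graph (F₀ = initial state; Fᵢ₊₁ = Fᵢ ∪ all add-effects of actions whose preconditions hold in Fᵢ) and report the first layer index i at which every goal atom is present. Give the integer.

2

F0 = init (11 atoms)
F1 = F0 ∪ {at(b,a), at(b,b), at(c,c), on(b), on(c), ready(a,a)}  (17 atoms)
F2 = F1 ∪ {at(a,a), at(a,c), holds(b), ready(b,a), ready(c,b)}  (22 atoms)
goal ⊆ F2  ⇒  h_max = 2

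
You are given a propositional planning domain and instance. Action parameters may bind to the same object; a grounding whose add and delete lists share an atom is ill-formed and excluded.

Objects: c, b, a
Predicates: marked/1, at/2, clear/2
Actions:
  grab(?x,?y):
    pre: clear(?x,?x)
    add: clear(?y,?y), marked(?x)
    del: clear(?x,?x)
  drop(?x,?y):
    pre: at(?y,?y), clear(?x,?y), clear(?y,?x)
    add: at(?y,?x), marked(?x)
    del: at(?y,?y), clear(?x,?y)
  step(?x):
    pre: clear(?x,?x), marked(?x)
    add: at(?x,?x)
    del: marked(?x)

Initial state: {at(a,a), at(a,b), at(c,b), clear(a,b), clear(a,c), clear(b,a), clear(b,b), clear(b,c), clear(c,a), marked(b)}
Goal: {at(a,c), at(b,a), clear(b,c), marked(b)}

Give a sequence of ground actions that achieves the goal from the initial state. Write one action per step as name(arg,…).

1. drop(c,a)  →  {at(a,b), at(a,c), at(c,b), clear(a,b), clear(a,c), clear(b,a), clear(b,b), clear(b,c), marked(b), marked(c)}
2. step(b)  →  {at(a,b), at(a,c), at(b,b), at(c,b), clear(a,b), clear(a,c), clear(b,a), clear(b,b), clear(b,c), marked(c)}
3. grab(b,c)  →  {at(a,b), at(a,c), at(b,b), at(c,b), clear(a,b), clear(a,c), clear(b,a), clear(b,c), clear(c,c), marked(b), marked(c)}
4. drop(a,b)  →  {at(a,b), at(a,c), at(b,a), at(c,b), clear(a,c), clear(b,a), clear(b,c), clear(c,c), marked(a), marked(b), marked(c)}

drop(c,a); step(b); grab(b,c); drop(a,b)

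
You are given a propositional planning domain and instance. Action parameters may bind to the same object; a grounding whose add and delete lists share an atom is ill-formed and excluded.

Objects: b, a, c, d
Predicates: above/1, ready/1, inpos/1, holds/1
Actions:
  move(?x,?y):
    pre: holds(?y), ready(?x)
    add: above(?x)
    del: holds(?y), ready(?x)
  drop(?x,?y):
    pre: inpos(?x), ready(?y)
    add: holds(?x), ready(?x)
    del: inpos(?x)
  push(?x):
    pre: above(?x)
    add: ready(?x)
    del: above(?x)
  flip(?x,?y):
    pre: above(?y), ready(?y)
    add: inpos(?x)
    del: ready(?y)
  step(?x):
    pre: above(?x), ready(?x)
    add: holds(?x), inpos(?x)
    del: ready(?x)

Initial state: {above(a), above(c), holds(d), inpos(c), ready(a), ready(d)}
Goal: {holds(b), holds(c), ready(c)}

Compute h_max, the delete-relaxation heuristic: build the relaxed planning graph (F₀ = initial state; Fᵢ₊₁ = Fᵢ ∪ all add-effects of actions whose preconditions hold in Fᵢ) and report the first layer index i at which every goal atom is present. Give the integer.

2

F0 = init (6 atoms)
F1 = F0 ∪ {above(d), holds(a), holds(c), inpos(a), inpos(b), inpos(d), ready(c)}  (13 atoms)
F2 = F1 ∪ {holds(b), ready(b)}  (15 atoms)
goal ⊆ F2  ⇒  h_max = 2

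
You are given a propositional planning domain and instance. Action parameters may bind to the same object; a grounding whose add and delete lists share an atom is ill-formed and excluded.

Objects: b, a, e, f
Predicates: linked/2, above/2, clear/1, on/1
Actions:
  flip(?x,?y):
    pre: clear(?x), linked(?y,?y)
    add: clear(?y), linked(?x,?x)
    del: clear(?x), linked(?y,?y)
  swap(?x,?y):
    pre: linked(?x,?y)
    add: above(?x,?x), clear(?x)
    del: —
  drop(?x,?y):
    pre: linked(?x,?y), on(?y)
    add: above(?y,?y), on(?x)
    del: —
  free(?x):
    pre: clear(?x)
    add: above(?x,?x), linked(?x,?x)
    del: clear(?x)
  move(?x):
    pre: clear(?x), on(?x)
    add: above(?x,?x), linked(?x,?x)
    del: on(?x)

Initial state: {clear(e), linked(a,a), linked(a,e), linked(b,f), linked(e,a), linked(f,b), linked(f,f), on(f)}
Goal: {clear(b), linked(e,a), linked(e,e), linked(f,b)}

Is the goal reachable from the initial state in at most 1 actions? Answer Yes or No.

1. flip(e,a)  →  {clear(a), linked(a,e), linked(b,f), linked(e,a), linked(e,e), linked(f,b), linked(f,f), on(f)}
2. swap(b,f)  →  {above(b,b), clear(a), clear(b), linked(a,e), linked(b,f), linked(e,a), linked(e,e), linked(f,b), linked(f,f), on(f)}
optimal plan length = 2; 2 > 1

No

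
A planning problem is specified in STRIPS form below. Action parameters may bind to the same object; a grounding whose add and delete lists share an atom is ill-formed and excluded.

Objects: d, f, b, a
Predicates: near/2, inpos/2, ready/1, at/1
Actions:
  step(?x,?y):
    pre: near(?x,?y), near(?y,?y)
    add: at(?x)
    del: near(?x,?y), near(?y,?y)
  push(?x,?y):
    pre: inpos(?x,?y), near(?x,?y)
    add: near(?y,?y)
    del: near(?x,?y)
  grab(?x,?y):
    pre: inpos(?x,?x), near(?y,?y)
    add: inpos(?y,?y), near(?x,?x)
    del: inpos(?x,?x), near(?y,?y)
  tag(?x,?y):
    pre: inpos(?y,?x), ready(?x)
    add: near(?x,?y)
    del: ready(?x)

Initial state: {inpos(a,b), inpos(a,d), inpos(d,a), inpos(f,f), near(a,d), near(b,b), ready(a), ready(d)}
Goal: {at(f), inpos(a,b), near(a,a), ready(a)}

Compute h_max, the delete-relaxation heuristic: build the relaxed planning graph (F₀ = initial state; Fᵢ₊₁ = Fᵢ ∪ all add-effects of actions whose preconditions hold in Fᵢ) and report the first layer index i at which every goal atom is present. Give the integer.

2

F0 = init (8 atoms)
F1 = F0 ∪ {at(b), inpos(b,b), near(d,a), near(d,d), near(f,f)}  (13 atoms)
F2 = F1 ∪ {at(a), at(d), at(f), inpos(d,d), near(a,a)}  (18 atoms)
goal ⊆ F2  ⇒  h_max = 2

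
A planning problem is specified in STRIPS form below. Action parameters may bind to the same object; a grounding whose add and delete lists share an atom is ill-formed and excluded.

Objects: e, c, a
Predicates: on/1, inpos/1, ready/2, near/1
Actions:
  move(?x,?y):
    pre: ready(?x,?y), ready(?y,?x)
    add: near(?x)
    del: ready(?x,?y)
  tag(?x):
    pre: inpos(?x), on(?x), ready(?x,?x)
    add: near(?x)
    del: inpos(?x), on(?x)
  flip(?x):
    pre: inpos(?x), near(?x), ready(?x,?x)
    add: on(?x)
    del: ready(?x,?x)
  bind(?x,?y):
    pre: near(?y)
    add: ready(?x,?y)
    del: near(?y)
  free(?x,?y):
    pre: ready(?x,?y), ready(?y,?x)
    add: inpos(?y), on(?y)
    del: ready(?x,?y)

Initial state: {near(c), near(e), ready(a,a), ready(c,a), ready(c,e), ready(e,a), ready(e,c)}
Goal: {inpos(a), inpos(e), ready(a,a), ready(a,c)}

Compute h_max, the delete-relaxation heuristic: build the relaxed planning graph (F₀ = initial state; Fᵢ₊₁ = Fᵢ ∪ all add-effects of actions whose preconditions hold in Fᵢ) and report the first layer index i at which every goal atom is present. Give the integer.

F0 = init (7 atoms)
F1 = F0 ∪ {inpos(a), inpos(c), inpos(e), near(a), on(a), on(c), on(e), ready(a,c), ready(a,e), ready(c,c), ready(e,e)}  (18 atoms)
goal ⊆ F1  ⇒  h_max = 1

1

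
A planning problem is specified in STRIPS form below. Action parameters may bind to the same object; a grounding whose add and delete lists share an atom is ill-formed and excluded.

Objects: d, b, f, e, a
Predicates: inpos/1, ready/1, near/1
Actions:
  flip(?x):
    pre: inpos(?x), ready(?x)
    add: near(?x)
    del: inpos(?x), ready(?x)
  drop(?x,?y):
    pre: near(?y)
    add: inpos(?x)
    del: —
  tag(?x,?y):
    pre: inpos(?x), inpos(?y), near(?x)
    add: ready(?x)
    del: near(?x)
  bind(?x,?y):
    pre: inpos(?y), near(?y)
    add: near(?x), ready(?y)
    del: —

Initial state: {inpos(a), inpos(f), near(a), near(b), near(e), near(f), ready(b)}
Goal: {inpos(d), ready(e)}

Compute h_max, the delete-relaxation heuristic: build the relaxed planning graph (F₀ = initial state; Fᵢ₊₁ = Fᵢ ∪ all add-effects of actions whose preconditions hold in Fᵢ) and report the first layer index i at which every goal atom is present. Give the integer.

2

F0 = init (7 atoms)
F1 = F0 ∪ {inpos(b), inpos(d), inpos(e), near(d), ready(a), ready(f)}  (13 atoms)
F2 = F1 ∪ {ready(d), ready(e)}  (15 atoms)
goal ⊆ F2  ⇒  h_max = 2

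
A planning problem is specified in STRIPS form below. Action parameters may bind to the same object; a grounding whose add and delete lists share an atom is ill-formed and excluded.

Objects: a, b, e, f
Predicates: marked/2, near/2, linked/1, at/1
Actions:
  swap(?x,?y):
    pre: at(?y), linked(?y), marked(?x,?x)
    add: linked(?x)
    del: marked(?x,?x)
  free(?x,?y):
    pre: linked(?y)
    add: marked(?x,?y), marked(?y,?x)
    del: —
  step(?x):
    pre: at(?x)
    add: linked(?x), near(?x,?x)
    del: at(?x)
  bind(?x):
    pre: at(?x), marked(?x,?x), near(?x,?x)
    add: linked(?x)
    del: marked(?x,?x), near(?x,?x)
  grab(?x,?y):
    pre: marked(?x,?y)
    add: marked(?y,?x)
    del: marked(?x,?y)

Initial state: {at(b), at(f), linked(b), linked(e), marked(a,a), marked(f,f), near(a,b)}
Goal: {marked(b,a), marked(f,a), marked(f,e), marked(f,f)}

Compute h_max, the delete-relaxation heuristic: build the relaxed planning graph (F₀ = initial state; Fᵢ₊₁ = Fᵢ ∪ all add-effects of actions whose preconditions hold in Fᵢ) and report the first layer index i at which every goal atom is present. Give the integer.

2

F0 = init (7 atoms)
F1 = F0 ∪ {linked(a), linked(f), marked(a,b), marked(a,e), marked(b,a), marked(b,b), marked(b,e), marked(b,f), marked(e,a), marked(e,b), marked(e,e), marked(e,f), marked(f,b), marked(f,e), near(b,b), near(f,f)}  (23 atoms)
F2 = F1 ∪ {marked(a,f), marked(f,a)}  (25 atoms)
goal ⊆ F2  ⇒  h_max = 2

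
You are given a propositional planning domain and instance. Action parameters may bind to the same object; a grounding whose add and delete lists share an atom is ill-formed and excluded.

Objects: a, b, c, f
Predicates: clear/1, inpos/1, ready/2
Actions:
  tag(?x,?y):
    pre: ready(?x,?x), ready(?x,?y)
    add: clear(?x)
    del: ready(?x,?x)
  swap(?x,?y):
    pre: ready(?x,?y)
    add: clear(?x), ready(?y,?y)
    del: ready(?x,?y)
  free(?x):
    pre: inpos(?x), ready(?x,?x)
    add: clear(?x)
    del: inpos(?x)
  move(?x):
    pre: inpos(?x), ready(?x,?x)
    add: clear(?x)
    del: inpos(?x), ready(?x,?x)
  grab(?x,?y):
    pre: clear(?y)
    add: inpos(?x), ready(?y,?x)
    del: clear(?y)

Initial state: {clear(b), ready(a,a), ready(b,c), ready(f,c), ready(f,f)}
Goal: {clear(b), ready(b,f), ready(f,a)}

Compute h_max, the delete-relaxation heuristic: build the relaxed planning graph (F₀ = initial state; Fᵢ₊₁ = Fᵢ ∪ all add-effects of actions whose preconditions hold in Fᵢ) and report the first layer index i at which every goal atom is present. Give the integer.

2

F0 = init (5 atoms)
F1 = F0 ∪ {clear(a), clear(f), inpos(a), inpos(b), inpos(c), inpos(f), ready(b,a), ready(b,b), ready(b,f), ready(c,c)}  (15 atoms)
F2 = F1 ∪ {clear(c), ready(a,b), ready(a,c), ready(a,f), ready(f,a), ready(f,b)}  (21 atoms)
goal ⊆ F2  ⇒  h_max = 2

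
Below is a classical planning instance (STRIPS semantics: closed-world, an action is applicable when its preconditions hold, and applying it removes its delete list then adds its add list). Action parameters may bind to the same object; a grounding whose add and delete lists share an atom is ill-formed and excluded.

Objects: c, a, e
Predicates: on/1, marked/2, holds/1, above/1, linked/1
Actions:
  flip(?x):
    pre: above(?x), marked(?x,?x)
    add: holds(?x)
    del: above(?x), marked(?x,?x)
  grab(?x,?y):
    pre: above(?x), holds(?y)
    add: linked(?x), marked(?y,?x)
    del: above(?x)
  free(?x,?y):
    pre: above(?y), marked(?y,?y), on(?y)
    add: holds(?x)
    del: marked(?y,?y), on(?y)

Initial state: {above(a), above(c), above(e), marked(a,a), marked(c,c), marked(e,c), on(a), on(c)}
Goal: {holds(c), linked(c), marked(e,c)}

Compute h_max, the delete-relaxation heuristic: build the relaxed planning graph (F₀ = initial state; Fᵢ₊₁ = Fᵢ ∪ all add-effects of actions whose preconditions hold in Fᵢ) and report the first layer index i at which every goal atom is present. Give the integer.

2

F0 = init (8 atoms)
F1 = F0 ∪ {holds(a), holds(c), holds(e)}  (11 atoms)
F2 = F1 ∪ {linked(a), linked(c), linked(e), marked(a,c), marked(a,e), marked(c,a), marked(c,e), marked(e,a), marked(e,e)}  (20 atoms)
goal ⊆ F2  ⇒  h_max = 2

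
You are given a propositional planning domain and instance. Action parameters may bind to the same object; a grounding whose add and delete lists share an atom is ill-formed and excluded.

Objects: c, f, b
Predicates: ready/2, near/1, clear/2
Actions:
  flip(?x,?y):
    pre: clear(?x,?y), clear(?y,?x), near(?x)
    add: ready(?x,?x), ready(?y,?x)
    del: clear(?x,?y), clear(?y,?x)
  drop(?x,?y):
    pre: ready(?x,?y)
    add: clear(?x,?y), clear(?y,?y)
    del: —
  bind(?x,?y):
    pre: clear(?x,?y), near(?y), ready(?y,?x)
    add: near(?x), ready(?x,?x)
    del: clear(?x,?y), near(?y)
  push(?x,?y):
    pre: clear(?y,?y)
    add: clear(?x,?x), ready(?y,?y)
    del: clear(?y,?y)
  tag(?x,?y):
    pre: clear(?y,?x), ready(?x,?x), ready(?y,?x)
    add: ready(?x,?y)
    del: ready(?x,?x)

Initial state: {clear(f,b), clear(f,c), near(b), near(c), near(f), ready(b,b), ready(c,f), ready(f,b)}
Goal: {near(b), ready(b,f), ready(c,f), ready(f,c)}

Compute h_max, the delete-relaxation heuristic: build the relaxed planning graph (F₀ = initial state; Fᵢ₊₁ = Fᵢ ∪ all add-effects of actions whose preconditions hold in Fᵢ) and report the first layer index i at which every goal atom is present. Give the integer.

2

F0 = init (8 atoms)
F1 = F0 ∪ {clear(b,b), clear(c,f), clear(f,f), ready(b,f), ready(f,f)}  (13 atoms)
F2 = F1 ∪ {clear(b,f), clear(c,c), ready(c,c), ready(f,c)}  (17 atoms)
goal ⊆ F2  ⇒  h_max = 2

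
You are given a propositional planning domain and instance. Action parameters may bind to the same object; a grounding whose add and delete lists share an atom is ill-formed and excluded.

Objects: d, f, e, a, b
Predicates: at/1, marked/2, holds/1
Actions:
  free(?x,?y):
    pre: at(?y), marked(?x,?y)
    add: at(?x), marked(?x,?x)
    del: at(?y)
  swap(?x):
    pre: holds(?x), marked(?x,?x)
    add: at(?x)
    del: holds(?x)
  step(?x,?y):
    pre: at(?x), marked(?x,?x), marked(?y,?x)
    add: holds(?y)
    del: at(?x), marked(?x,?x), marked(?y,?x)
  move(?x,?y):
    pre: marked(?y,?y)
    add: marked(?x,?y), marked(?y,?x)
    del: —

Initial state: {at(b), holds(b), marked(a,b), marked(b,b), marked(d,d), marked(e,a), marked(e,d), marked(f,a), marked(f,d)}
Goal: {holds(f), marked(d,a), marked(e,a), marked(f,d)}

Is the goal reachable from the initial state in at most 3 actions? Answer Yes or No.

1. free(a,b)  →  {at(a), holds(b), marked(a,a), marked(a,b), marked(b,b), marked(d,d), marked(e,a), marked(e,d), marked(f,a), marked(f,d)}
2. step(a,f)  →  {holds(b), holds(f), marked(a,b), marked(b,b), marked(d,d), marked(e,a), marked(e,d), marked(f,d)}
3. move(a,d)  →  {holds(b), holds(f), marked(a,b), marked(a,d), marked(b,b), marked(d,a), marked(d,d), marked(e,a), marked(e,d), marked(f,d)}
optimal plan length = 3; 3 ≤ 3

Yes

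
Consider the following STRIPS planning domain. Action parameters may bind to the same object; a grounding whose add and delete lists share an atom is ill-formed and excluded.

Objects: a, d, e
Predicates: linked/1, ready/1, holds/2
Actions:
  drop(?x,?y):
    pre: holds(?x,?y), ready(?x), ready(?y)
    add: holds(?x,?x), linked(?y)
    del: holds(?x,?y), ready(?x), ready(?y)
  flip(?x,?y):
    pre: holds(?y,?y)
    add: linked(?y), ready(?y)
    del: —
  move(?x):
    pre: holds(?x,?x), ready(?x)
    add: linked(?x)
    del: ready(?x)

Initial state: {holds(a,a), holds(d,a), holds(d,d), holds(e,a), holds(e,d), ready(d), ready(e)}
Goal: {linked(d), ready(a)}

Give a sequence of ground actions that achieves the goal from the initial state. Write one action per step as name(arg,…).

1. drop(e,d)  →  {holds(a,a), holds(d,a), holds(d,d), holds(e,a), holds(e,e), linked(d)}
2. flip(a,a)  →  {holds(a,a), holds(d,a), holds(d,d), holds(e,a), holds(e,e), linked(a), linked(d), ready(a)}

drop(e,d); flip(a,a)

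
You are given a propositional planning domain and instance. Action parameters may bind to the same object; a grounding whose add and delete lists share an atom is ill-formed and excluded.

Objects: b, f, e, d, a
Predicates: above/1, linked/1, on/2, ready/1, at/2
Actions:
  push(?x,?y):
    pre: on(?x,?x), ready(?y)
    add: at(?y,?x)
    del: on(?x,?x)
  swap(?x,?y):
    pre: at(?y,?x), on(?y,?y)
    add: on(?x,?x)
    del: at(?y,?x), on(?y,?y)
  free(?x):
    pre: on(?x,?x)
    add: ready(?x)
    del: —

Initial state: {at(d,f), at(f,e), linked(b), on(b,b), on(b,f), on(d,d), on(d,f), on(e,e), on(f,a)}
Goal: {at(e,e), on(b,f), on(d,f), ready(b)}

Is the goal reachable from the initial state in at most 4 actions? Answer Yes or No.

Yes

1. free(b)  →  {at(d,f), at(f,e), linked(b), on(b,b), on(b,f), on(d,d), on(d,f), on(e,e), on(f,a), ready(b)}
2. free(e)  →  {at(d,f), at(f,e), linked(b), on(b,b), on(b,f), on(d,d), on(d,f), on(e,e), on(f,a), ready(b), ready(e)}
3. push(e,e)  →  {at(d,f), at(e,e), at(f,e), linked(b), on(b,b), on(b,f), on(d,d), on(d,f), on(f,a), ready(b), ready(e)}
optimal plan length = 3; 3 ≤ 4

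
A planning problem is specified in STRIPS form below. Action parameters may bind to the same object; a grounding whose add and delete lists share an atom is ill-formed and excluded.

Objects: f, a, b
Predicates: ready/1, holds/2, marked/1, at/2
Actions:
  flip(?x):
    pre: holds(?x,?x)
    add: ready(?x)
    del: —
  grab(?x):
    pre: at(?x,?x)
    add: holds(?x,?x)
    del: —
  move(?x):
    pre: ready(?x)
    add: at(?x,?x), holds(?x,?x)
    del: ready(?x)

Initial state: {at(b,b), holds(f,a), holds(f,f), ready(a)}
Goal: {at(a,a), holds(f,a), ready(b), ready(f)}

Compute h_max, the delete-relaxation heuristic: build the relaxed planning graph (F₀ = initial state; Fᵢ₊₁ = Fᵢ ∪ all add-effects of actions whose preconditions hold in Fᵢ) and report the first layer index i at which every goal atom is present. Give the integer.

F0 = init (4 atoms)
F1 = F0 ∪ {at(a,a), holds(a,a), holds(b,b), ready(f)}  (8 atoms)
F2 = F1 ∪ {at(f,f), ready(b)}  (10 atoms)
goal ⊆ F2  ⇒  h_max = 2

2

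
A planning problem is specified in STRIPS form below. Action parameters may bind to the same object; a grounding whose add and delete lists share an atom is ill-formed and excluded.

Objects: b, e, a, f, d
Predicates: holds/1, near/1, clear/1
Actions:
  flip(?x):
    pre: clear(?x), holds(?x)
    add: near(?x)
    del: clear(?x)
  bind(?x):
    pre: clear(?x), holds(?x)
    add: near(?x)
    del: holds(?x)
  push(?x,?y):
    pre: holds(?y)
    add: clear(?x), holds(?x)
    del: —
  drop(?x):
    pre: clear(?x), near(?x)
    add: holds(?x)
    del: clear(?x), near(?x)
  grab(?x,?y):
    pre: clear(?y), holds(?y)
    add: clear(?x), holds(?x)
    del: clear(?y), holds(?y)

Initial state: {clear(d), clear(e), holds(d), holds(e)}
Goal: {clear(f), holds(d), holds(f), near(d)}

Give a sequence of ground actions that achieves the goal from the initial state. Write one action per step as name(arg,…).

flip(d); push(f,e)

1. flip(d)  →  {clear(e), holds(d), holds(e), near(d)}
2. push(f,e)  →  {clear(e), clear(f), holds(d), holds(e), holds(f), near(d)}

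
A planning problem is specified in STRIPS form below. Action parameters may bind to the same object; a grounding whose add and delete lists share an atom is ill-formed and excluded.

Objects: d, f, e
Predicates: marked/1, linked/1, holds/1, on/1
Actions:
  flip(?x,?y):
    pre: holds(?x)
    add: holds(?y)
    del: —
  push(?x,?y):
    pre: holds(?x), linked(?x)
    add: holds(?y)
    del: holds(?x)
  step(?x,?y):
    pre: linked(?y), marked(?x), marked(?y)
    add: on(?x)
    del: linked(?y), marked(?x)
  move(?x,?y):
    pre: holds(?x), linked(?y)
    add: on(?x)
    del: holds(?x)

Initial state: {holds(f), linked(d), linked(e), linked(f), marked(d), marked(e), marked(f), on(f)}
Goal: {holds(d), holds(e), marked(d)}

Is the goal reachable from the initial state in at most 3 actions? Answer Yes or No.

Yes

1. flip(f,d)  →  {holds(d), holds(f), linked(d), linked(e), linked(f), marked(d), marked(e), marked(f), on(f)}
2. flip(d,e)  →  {holds(d), holds(e), holds(f), linked(d), linked(e), linked(f), marked(d), marked(e), marked(f), on(f)}
optimal plan length = 2; 2 ≤ 3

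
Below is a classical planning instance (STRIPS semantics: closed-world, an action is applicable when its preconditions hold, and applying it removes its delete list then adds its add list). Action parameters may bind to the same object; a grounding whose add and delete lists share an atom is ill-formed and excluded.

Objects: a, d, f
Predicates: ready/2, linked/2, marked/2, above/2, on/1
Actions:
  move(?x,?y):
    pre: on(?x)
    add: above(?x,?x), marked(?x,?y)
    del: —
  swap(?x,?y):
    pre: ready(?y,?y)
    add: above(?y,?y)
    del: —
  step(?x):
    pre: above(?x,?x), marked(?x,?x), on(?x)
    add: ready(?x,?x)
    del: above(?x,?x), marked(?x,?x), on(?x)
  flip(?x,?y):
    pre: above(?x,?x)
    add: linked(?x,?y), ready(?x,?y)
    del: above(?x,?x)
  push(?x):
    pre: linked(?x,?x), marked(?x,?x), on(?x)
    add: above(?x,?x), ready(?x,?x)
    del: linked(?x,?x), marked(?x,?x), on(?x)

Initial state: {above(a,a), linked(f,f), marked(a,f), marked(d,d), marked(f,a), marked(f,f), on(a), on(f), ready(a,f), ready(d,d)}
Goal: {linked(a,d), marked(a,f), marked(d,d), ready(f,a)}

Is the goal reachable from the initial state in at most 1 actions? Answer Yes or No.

No

1. move(f,a)  →  {above(a,a), above(f,f), linked(f,f), marked(a,f), marked(d,d), marked(f,a), marked(f,f), on(a), on(f), ready(a,f), ready(d,d)}
2. flip(a,d)  →  {above(f,f), linked(a,d), linked(f,f), marked(a,f), marked(d,d), marked(f,a), marked(f,f), on(a), on(f), ready(a,d), ready(a,f), ready(d,d)}
3. flip(f,a)  →  {linked(a,d), linked(f,a), linked(f,f), marked(a,f), marked(d,d), marked(f,a), marked(f,f), on(a), on(f), ready(a,d), ready(a,f), ready(d,d), ready(f,a)}
optimal plan length = 3; 3 > 1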